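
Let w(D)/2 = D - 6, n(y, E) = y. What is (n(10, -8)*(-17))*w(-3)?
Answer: 3060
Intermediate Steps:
w(D) = -12 + 2*D (w(D) = 2*(D - 6) = 2*(-6 + D) = -12 + 2*D)
(n(10, -8)*(-17))*w(-3) = (10*(-17))*(-12 + 2*(-3)) = -170*(-12 - 6) = -170*(-18) = 3060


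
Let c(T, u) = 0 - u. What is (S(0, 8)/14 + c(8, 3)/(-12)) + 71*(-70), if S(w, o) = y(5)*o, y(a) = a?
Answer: -139073/28 ≈ -4966.9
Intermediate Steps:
c(T, u) = -u
S(w, o) = 5*o
(S(0, 8)/14 + c(8, 3)/(-12)) + 71*(-70) = ((5*8)/14 - 1*3/(-12)) + 71*(-70) = (40*(1/14) - 3*(-1/12)) - 4970 = (20/7 + ¼) - 4970 = 87/28 - 4970 = -139073/28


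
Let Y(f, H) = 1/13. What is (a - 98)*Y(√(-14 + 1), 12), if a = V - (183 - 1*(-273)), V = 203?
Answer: -27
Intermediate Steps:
a = -253 (a = 203 - (183 - 1*(-273)) = 203 - (183 + 273) = 203 - 1*456 = 203 - 456 = -253)
Y(f, H) = 1/13
(a - 98)*Y(√(-14 + 1), 12) = (-253 - 98)*(1/13) = -351*1/13 = -27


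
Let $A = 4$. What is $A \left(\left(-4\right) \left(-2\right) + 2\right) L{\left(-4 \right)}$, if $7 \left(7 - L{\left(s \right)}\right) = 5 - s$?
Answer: $\frac{1600}{7} \approx 228.57$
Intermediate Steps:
$L{\left(s \right)} = \frac{44}{7} + \frac{s}{7}$ ($L{\left(s \right)} = 7 - \frac{5 - s}{7} = 7 + \left(- \frac{5}{7} + \frac{s}{7}\right) = \frac{44}{7} + \frac{s}{7}$)
$A \left(\left(-4\right) \left(-2\right) + 2\right) L{\left(-4 \right)} = 4 \left(\left(-4\right) \left(-2\right) + 2\right) \left(\frac{44}{7} + \frac{1}{7} \left(-4\right)\right) = 4 \left(8 + 2\right) \left(\frac{44}{7} - \frac{4}{7}\right) = 4 \cdot 10 \cdot \frac{40}{7} = 40 \cdot \frac{40}{7} = \frac{1600}{7}$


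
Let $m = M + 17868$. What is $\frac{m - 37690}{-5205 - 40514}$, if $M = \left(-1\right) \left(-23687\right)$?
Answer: $- \frac{3865}{45719} \approx -0.084538$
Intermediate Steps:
$M = 23687$
$m = 41555$ ($m = 23687 + 17868 = 41555$)
$\frac{m - 37690}{-5205 - 40514} = \frac{41555 - 37690}{-5205 - 40514} = \frac{41555 - 37690}{-45719} = 3865 \left(- \frac{1}{45719}\right) = - \frac{3865}{45719}$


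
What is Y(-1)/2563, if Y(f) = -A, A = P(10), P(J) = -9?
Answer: 9/2563 ≈ 0.0035115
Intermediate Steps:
A = -9
Y(f) = 9 (Y(f) = -1*(-9) = 9)
Y(-1)/2563 = 9/2563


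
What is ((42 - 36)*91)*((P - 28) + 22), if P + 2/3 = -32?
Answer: -21112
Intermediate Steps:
P = -98/3 (P = -2/3 - 32 = -98/3 ≈ -32.667)
((42 - 36)*91)*((P - 28) + 22) = ((42 - 36)*91)*((-98/3 - 28) + 22) = (6*91)*(-182/3 + 22) = 546*(-116/3) = -21112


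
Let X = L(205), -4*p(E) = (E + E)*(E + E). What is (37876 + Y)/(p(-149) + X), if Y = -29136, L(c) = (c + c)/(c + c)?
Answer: -437/1110 ≈ -0.39369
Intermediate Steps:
L(c) = 1 (L(c) = (2*c)/((2*c)) = (2*c)*(1/(2*c)) = 1)
p(E) = -E² (p(E) = -(E + E)*(E + E)/4 = -2*E*2*E/4 = -E²)
X = 1
(37876 + Y)/(p(-149) + X) = (37876 - 29136)/(-1*(-149)² + 1) = 8740/(-1*22201 + 1) = 8740/(-22201 + 1) = 8740/(-22200) = 8740*(-1/22200) = -437/1110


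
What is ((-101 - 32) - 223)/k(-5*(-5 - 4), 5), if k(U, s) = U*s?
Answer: -356/225 ≈ -1.5822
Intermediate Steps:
((-101 - 32) - 223)/k(-5*(-5 - 4), 5) = ((-101 - 32) - 223)/((-5*(-5 - 4)*5)) = (-133 - 223)/((-5*(-9)*5)) = -356/(45*5) = -356/225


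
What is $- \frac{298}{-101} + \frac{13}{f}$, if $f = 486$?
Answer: $\frac{146141}{49086} \approx 2.9772$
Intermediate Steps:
$- \frac{298}{-101} + \frac{13}{f} = - \frac{298}{-101} + \frac{13}{486} = \left(-298\right) \left(- \frac{1}{101}\right) + 13 \cdot \frac{1}{486} = \frac{298}{101} + \frac{13}{486} = \frac{146141}{49086}$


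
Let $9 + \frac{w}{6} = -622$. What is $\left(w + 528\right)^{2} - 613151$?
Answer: $10001413$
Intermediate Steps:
$w = -3786$ ($w = -54 + 6 \left(-622\right) = -54 - 3732 = -3786$)
$\left(w + 528\right)^{2} - 613151 = \left(-3786 + 528\right)^{2} - 613151 = \left(-3258\right)^{2} - 613151 = 10614564 - 613151 = 10001413$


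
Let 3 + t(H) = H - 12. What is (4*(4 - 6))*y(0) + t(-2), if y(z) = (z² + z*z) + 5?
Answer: -57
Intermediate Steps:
t(H) = -15 + H (t(H) = -3 + (H - 12) = -3 + (-12 + H) = -15 + H)
y(z) = 5 + 2*z² (y(z) = (z² + z²) + 5 = 2*z² + 5 = 5 + 2*z²)
(4*(4 - 6))*y(0) + t(-2) = (4*(4 - 6))*(5 + 2*0²) + (-15 - 2) = (4*(-2))*(5 + 2*0) - 17 = -8*(5 + 0) - 17 = -8*5 - 17 = -40 - 17 = -57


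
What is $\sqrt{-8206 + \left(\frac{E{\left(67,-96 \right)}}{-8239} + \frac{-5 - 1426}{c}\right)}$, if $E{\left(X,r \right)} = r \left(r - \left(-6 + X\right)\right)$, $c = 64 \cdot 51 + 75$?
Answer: $\frac{i \sqrt{557185749043}}{8239} \approx 90.599 i$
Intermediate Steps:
$c = 3339$ ($c = 3264 + 75 = 3339$)
$E{\left(X,r \right)} = r \left(6 + r - X\right)$
$\sqrt{-8206 + \left(\frac{E{\left(67,-96 \right)}}{-8239} + \frac{-5 - 1426}{c}\right)} = \sqrt{-8206 + \left(\frac{\left(-96\right) \left(6 - 96 - 67\right)}{-8239} + \frac{-5 - 1426}{3339}\right)} = \sqrt{-8206 + \left(- 96 \left(6 - 96 - 67\right) \left(- \frac{1}{8239}\right) + \left(-5 - 1426\right) \frac{1}{3339}\right)} = \sqrt{-8206 + \left(\left(-96\right) \left(-157\right) \left(- \frac{1}{8239}\right) - \frac{3}{7}\right)} = \sqrt{-8206 + \left(15072 \left(- \frac{1}{8239}\right) - \frac{3}{7}\right)} = \sqrt{-8206 - \frac{18603}{8239}} = \sqrt{- \frac{67627837}{8239}} = \frac{i \sqrt{557185749043}}{8239}$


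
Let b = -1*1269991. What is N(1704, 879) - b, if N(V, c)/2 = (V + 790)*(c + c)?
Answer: 10038895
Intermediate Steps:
b = -1269991
N(V, c) = 4*c*(790 + V) (N(V, c) = 2*((V + 790)*(c + c)) = 2*((790 + V)*(2*c)) = 2*(2*c*(790 + V)) = 4*c*(790 + V))
N(1704, 879) - b = 4*879*(790 + 1704) - 1*(-1269991) = 4*879*2494 + 1269991 = 8768904 + 1269991 = 10038895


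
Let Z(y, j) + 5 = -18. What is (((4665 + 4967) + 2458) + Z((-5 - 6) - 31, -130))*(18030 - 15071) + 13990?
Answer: 35720243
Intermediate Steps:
Z(y, j) = -23 (Z(y, j) = -5 - 18 = -23)
(((4665 + 4967) + 2458) + Z((-5 - 6) - 31, -130))*(18030 - 15071) + 13990 = (((4665 + 4967) + 2458) - 23)*(18030 - 15071) + 13990 = ((9632 + 2458) - 23)*2959 + 13990 = (12090 - 23)*2959 + 13990 = 12067*2959 + 13990 = 35706253 + 13990 = 35720243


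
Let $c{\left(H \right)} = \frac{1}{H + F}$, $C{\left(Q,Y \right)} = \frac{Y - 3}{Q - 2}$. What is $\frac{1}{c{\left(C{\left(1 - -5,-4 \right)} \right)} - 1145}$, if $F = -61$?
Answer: $- \frac{251}{287399} \approx -0.00087335$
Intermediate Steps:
$C{\left(Q,Y \right)} = \frac{-3 + Y}{-2 + Q}$
$c{\left(H \right)} = \frac{1}{-61 + H}$ ($c{\left(H \right)} = \frac{1}{H - 61} = \frac{1}{-61 + H}$)
$\frac{1}{c{\left(C{\left(1 - -5,-4 \right)} \right)} - 1145} = \frac{1}{\frac{1}{-61 + \frac{-3 - 4}{-2 + \left(1 - -5\right)}} - 1145} = \frac{1}{\frac{1}{-61 + \frac{1}{-2 + \left(1 + 5\right)} \left(-7\right)} - 1145} = \frac{1}{\frac{1}{-61 + \frac{1}{-2 + 6} \left(-7\right)} - 1145} = \frac{1}{\frac{1}{-61 + \frac{1}{4} \left(-7\right)} - 1145} = \frac{1}{\frac{1}{-61 - \frac{7}{4}} - 1145} = \frac{1}{\frac{1}{- \frac{251}{4}} - 1145} = \frac{1}{- \frac{4}{251} - 1145} = \frac{1}{- \frac{287399}{251}} = - \frac{251}{287399}$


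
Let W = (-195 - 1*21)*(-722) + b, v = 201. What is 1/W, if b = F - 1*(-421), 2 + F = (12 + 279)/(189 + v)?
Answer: 130/20328327 ≈ 6.3950e-6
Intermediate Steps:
F = -163/130 (F = -2 + (12 + 279)/(189 + 201) = -2 + 291/390 = -2 + 291*(1/390) = -2 + 97/130 = -163/130 ≈ -1.2538)
b = 54567/130 (b = -163/130 - 1*(-421) = -163/130 + 421 = 54567/130 ≈ 419.75)
W = 20328327/130 (W = (-195 - 1*21)*(-722) + 54567/130 = (-195 - 21)*(-722) + 54567/130 = -216*(-722) + 54567/130 = 155952 + 54567/130 = 20328327/130 ≈ 1.5637e+5)
1/W = 1/(20328327/130) = 130/20328327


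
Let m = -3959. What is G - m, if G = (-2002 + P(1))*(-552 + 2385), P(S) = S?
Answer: -3663874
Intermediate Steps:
G = -3667833 (G = (-2002 + 1)*(-552 + 2385) = -2001*1833 = -3667833)
G - m = -3667833 - 1*(-3959) = -3667833 + 3959 = -3663874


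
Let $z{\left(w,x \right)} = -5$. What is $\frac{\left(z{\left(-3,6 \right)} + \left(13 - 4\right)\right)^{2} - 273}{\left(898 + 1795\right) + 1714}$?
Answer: $- \frac{257}{4407} \approx -0.058316$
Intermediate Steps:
$\frac{\left(z{\left(-3,6 \right)} + \left(13 - 4\right)\right)^{2} - 273}{\left(898 + 1795\right) + 1714} = \frac{\left(-5 + \left(13 - 4\right)\right)^{2} - 273}{\left(898 + 1795\right) + 1714} = \frac{\left(-5 + \left(13 - 4\right)\right)^{2} - 273}{2693 + 1714} = \frac{\left(-5 + 9\right)^{2} - 273}{4407} = \left(4^{2} - 273\right) \frac{1}{4407} = \left(16 - 273\right) \frac{1}{4407} = \left(-257\right) \frac{1}{4407} = - \frac{257}{4407}$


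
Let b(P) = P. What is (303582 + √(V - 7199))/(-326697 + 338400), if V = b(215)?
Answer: 101194/3901 + 2*I*√194/3901 ≈ 25.941 + 0.0071409*I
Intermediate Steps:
V = 215
(303582 + √(V - 7199))/(-326697 + 338400) = (303582 + √(215 - 7199))/(-326697 + 338400) = (303582 + √(-6984))/11703 = (303582 + 6*I*√194)*(1/11703) = 101194/3901 + 2*I*√194/3901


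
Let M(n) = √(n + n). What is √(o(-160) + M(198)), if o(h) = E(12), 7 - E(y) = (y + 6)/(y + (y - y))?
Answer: √(22 + 24*√11)/2 ≈ 5.0398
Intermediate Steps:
E(y) = 7 - (6 + y)/y (E(y) = 7 - (y + 6)/(y + (y - y)) = 7 - (6 + y)/(y + 0) = 7 - (6 + y)/y)
o(h) = 11/2 (o(h) = 6 - 6/12 = 6 - 6*1/12 = 6 - ½ = 11/2)
M(n) = √2*√n (M(n) = √(2*n) = √2*√n)
√(o(-160) + M(198)) = √(11/2 + √2*√198) = √(11/2 + √2*(3*√22)) = √(11/2 + 6*√11)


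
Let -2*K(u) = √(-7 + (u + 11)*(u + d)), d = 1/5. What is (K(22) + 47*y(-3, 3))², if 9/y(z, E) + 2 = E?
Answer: (-2115 + √4535)²/25 ≈ 1.6772e+5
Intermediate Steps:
d = ⅕ ≈ 0.20000
y(z, E) = 9/(-2 + E)
K(u) = -√(-7 + (11 + u)*(⅕ + u))/2 (K(u) = -√(-7 + (u + 11)*(u + ⅕))/2 = -√(-7 + (11 + u)*(⅕ + u))/2)
(K(22) + 47*y(-3, 3))² = (-√(-120 + 25*22² + 280*22)/10 + 47*(9/(-2 + 3)))² = (-√(-120 + 25*484 + 6160)/10 + 47*(9/1))² = (-√(-120 + 12100 + 6160)/10 + 47*(9*1))² = (-√4535/5 + 47*9)² = (-√4535/5 + 423)² = (423 - √4535/5)²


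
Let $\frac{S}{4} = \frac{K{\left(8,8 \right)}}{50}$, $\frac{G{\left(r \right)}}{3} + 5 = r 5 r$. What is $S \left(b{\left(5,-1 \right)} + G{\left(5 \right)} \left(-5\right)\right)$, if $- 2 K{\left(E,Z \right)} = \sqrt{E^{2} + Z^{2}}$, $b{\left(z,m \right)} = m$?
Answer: $\frac{14408 \sqrt{2}}{25} \approx 815.04$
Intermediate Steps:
$G{\left(r \right)} = -15 + 15 r^{2}$ ($G{\left(r \right)} = -15 + 3 r 5 r = -15 + 3 \cdot 5 r r = -15 + 3 \cdot 5 r^{2} = -15 + 15 r^{2}$)
$K{\left(E,Z \right)} = - \frac{\sqrt{E^{2} + Z^{2}}}{2}$
$S = - \frac{8 \sqrt{2}}{25}$ ($S = 4 \frac{\left(- \frac{1}{2}\right) \sqrt{8^{2} + 8^{2}}}{50} = 4 - \frac{\sqrt{64 + 64}}{2} \cdot \frac{1}{50} = 4 - \frac{\sqrt{128}}{2} \cdot \frac{1}{50} = 4 - \frac{8 \sqrt{2}}{2} \cdot \frac{1}{50} = 4 - 4 \sqrt{2} \cdot \frac{1}{50} = 4 \left(- \frac{2 \sqrt{2}}{25}\right) = - \frac{8 \sqrt{2}}{25} \approx -0.45255$)
$S \left(b{\left(5,-1 \right)} + G{\left(5 \right)} \left(-5\right)\right) = - \frac{8 \sqrt{2}}{25} \left(-1 + \left(-15 + 15 \cdot 5^{2}\right) \left(-5\right)\right) = - \frac{8 \sqrt{2}}{25} \left(-1 + \left(-15 + 15 \cdot 25\right) \left(-5\right)\right) = - \frac{8 \sqrt{2}}{25} \left(-1 + \left(-15 + 375\right) \left(-5\right)\right) = - \frac{8 \sqrt{2}}{25} \left(-1 + 360 \left(-5\right)\right) = - \frac{8 \sqrt{2}}{25} \left(-1 - 1800\right) = - \frac{8 \sqrt{2}}{25} \left(-1801\right) = \frac{14408 \sqrt{2}}{25}$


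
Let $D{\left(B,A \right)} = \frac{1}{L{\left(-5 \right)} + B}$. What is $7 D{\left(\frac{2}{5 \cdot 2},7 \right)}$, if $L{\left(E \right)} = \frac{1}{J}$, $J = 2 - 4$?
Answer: $- \frac{70}{3} \approx -23.333$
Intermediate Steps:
$J = -2$ ($J = 2 - 4 = -2$)
$L{\left(E \right)} = - \frac{1}{2}$ ($L{\left(E \right)} = \frac{1}{-2} = - \frac{1}{2}$)
$D{\left(B,A \right)} = \frac{1}{- \frac{1}{2} + B}$
$7 D{\left(\frac{2}{5 \cdot 2},7 \right)} = 7 \frac{2}{-1 + 2 \frac{2}{5 \cdot 2}} = 7 \frac{2}{-1 + 2 \cdot \frac{2}{10}} = 7 \frac{2}{-1 + 2 \cdot 2 \cdot \frac{1}{10}} = 7 \frac{2}{-1 + 2 \cdot \frac{1}{5}} = 7 \frac{2}{-1 + \frac{2}{5}} = 7 \frac{2}{- \frac{3}{5}} = 7 \cdot 2 \left(- \frac{5}{3}\right) = 7 \left(- \frac{10}{3}\right) = - \frac{70}{3}$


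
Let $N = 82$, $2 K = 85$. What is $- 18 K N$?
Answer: $-62730$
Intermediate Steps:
$K = \frac{85}{2}$ ($K = \frac{1}{2} \cdot 85 = \frac{85}{2} \approx 42.5$)
$- 18 K N = \left(-18\right) \frac{85}{2} \cdot 82 = \left(-765\right) 82 = -62730$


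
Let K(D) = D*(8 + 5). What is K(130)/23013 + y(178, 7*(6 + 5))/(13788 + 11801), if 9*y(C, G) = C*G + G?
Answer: 8720949/65431073 ≈ 0.13328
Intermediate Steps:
K(D) = 13*D (K(D) = D*13 = 13*D)
y(C, G) = G/9 + C*G/9 (y(C, G) = (C*G + G)/9 = (G + C*G)/9 = G/9 + C*G/9)
K(130)/23013 + y(178, 7*(6 + 5))/(13788 + 11801) = (13*130)/23013 + ((7*(6 + 5))*(1 + 178)/9)/(13788 + 11801) = 1690*(1/23013) + ((⅑)*(7*11)*179)/25589 = 1690/23013 + ((⅑)*77*179)*(1/25589) = 1690/23013 + (13783/9)*(1/25589) = 1690/23013 + 13783/230301 = 8720949/65431073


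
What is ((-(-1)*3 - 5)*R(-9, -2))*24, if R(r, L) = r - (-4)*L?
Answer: 816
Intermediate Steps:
R(r, L) = r + 4*L
((-(-1)*3 - 5)*R(-9, -2))*24 = ((-(-1)*3 - 5)*(-9 + 4*(-2)))*24 = ((-1*(-3) - 5)*(-9 - 8))*24 = ((3 - 5)*(-17))*24 = -2*(-17)*24 = 34*24 = 816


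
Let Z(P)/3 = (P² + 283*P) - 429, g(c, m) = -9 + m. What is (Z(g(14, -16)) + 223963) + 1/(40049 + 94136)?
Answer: 27283299311/134185 ≈ 2.0333e+5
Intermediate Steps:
Z(P) = -1287 + 3*P² + 849*P (Z(P) = 3*((P² + 283*P) - 429) = 3*(-429 + P² + 283*P) = -1287 + 3*P² + 849*P)
(Z(g(14, -16)) + 223963) + 1/(40049 + 94136) = ((-1287 + 3*(-9 - 16)² + 849*(-9 - 16)) + 223963) + 1/(40049 + 94136) = ((-1287 + 3*(-25)² + 849*(-25)) + 223963) + 1/134185 = ((-1287 + 3*625 - 21225) + 223963) + 1/134185 = ((-1287 + 1875 - 21225) + 223963) + 1/134185 = (-20637 + 223963) + 1/134185 = 203326 + 1/134185 = 27283299311/134185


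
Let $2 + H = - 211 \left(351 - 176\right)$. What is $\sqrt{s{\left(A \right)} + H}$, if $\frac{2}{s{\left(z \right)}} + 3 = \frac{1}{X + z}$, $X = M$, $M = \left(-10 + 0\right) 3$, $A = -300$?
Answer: $\frac{i \sqrt{36265959147}}{991} \approx 192.17 i$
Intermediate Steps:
$M = -30$ ($M = \left(-10\right) 3 = -30$)
$X = -30$
$s{\left(z \right)} = \frac{2}{-3 + \frac{1}{-30 + z}}$
$H = -36927$ ($H = -2 - 211 \left(351 - 176\right) = -2 - 36925 = -36927$)
$\sqrt{s{\left(A \right)} + H} = \sqrt{\frac{2 \left(30 - -300\right)}{-91 + 3 \left(-300\right)} - 36927} = \sqrt{\frac{2 \left(30 + 300\right)}{-91 - 900} - 36927} = \sqrt{2 \frac{1}{-991} \cdot 330 - 36927} = \sqrt{2 \left(- \frac{1}{991}\right) 330 - 36927} = \sqrt{- \frac{660}{991} - 36927} = \sqrt{- \frac{36595317}{991}} = \frac{i \sqrt{36265959147}}{991}$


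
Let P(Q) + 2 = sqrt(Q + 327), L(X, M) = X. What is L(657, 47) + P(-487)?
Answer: 655 + 4*I*sqrt(10) ≈ 655.0 + 12.649*I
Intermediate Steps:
P(Q) = -2 + sqrt(327 + Q) (P(Q) = -2 + sqrt(Q + 327) = -2 + sqrt(327 + Q))
L(657, 47) + P(-487) = 657 + (-2 + sqrt(327 - 487)) = 657 + (-2 + sqrt(-160)) = 657 + (-2 + 4*I*sqrt(10)) = 655 + 4*I*sqrt(10)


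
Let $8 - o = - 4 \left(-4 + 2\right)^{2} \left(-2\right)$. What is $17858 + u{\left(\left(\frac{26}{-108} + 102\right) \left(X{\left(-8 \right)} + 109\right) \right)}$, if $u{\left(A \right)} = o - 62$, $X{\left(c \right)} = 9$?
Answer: $17772$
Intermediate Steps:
$o = -24$ ($o = 8 - - 4 \left(-4 + 2\right)^{2} \left(-2\right) = 8 - - 4 \left(-2\right)^{2} \left(-2\right) = 8 - \left(-4\right) 4 \left(-2\right) = 8 - \left(-16\right) \left(-2\right) = 8 - 32 = -24$)
$u{\left(A \right)} = -86$ ($u{\left(A \right)} = -24 - 62 = -86$)
$17858 + u{\left(\left(\frac{26}{-108} + 102\right) \left(X{\left(-8 \right)} + 109\right) \right)} = 17858 - 86 = 17772$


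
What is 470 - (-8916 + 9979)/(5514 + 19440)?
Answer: 11727317/24954 ≈ 469.96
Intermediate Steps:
470 - (-8916 + 9979)/(5514 + 19440) = 470 - 1063/24954 = 11727317/24954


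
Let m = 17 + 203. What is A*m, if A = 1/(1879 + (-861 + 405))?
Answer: 220/1423 ≈ 0.15460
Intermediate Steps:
m = 220
A = 1/1423 (A = 1/(1879 - 456) = 1/1423 ≈ 0.00070274)
A*m = (1/1423)*220 = 220/1423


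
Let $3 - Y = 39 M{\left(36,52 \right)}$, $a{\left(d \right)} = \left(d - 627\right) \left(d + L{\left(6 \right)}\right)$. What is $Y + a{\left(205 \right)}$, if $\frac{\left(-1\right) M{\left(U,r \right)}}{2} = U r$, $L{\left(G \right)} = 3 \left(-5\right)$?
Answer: $65839$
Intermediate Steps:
$L{\left(G \right)} = -15$
$M{\left(U,r \right)} = - 2 U r$
$a{\left(d \right)} = \left(-627 + d\right) \left(-15 + d\right)$ ($a{\left(d \right)} = \left(d - 627\right) \left(d - 15\right) = \left(-627 + d\right) \left(-15 + d\right)$)
$Y = 146019$ ($Y = 3 - 39 \left(\left(-2\right) 36 \cdot 52\right) = 3 - 39 \left(-3744\right) = 3 - -146016 = 3 + 146016 = 146019$)
$Y + a{\left(205 \right)} = 146019 + \left(9405 + 205^{2} - 131610\right) = 146019 + \left(9405 + 42025 - 131610\right) = 146019 - 80180 = 65839$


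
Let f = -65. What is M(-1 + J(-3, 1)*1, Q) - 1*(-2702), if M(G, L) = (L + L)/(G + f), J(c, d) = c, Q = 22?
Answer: 186394/69 ≈ 2701.4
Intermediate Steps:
M(G, L) = 2*L/(-65 + G) (M(G, L) = (L + L)/(G - 65) = (2*L)/(-65 + G) = 2*L/(-65 + G))
M(-1 + J(-3, 1)*1, Q) - 1*(-2702) = 2*22/(-65 + (-1 - 3*1)) - 1*(-2702) = 2*22/(-65 + (-1 - 3)) + 2702 = 2*22/(-65 - 4) + 2702 = 2*22/(-69) + 2702 = 2*22*(-1/69) + 2702 = -44/69 + 2702 = 186394/69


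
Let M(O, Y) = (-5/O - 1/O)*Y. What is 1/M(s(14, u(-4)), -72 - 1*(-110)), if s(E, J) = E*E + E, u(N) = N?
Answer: -35/38 ≈ -0.92105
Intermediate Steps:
s(E, J) = E + E² (s(E, J) = E² + E = E + E²)
M(O, Y) = -6*Y/O (M(O, Y) = (-6/O)*Y = -6*Y/O)
1/M(s(14, u(-4)), -72 - 1*(-110)) = 1/(-6*(-72 - 1*(-110))/(14*(1 + 14))) = 1/(-6*(-72 + 110)/(14*15)) = 1/(-6*38/210) = 1/(-6*38*1/210) = 1/(-38/35) = -35/38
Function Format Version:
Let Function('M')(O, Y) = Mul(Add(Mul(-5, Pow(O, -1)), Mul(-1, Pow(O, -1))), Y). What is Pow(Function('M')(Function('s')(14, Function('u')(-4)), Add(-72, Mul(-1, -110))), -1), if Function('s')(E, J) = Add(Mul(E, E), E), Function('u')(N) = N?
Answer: Rational(-35, 38) ≈ -0.92105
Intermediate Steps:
Function('s')(E, J) = Add(E, Pow(E, 2)) (Function('s')(E, J) = Add(Pow(E, 2), E) = Add(E, Pow(E, 2)))
Function('M')(O, Y) = Mul(-6, Y, Pow(O, -1)) (Function('M')(O, Y) = Mul(Mul(-6, Pow(O, -1)), Y) = Mul(-6, Y, Pow(O, -1)))
Pow(Function('M')(Function('s')(14, Function('u')(-4)), Add(-72, Mul(-1, -110))), -1) = Pow(Mul(-6, Add(-72, Mul(-1, -110)), Pow(Mul(14, Add(1, 14)), -1)), -1) = Pow(Mul(-6, Add(-72, 110), Pow(Mul(14, 15), -1)), -1) = Pow(Mul(-6, 38, Pow(210, -1)), -1) = Pow(Mul(-6, 38, Rational(1, 210)), -1) = Pow(Rational(-38, 35), -1) = Rational(-35, 38)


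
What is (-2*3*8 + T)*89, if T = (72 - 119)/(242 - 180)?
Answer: -269047/62 ≈ -4339.5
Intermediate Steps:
T = -47/62 ≈ -0.75806
(-2*3*8 + T)*89 = (-2*3*8 - 47/62)*89 = (-6*8 - 47/62)*89 = (-48 - 47/62)*89 = -3023/62*89 = -269047/62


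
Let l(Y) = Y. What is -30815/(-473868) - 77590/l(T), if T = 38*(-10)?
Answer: 1838956391/9003492 ≈ 204.25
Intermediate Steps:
T = -380
-30815/(-473868) - 77590/l(T) = -30815/(-473868) - 77590/(-380) = -30815*(-1/473868) - 77590*(-1/380) = 30815/473868 + 7759/38 = 1838956391/9003492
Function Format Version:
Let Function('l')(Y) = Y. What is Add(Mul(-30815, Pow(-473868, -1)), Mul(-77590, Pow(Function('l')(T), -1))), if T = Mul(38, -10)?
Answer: Rational(1838956391, 9003492) ≈ 204.25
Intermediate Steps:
T = -380
Add(Mul(-30815, Pow(-473868, -1)), Mul(-77590, Pow(Function('l')(T), -1))) = Add(Mul(-30815, Pow(-473868, -1)), Mul(-77590, Pow(-380, -1))) = Add(Mul(-30815, Rational(-1, 473868)), Mul(-77590, Rational(-1, 380))) = Add(Rational(30815, 473868), Rational(7759, 38)) = Rational(1838956391, 9003492)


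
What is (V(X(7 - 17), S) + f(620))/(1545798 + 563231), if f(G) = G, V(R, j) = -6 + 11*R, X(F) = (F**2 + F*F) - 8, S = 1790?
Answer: 2726/2109029 ≈ 0.0012925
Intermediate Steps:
X(F) = -8 + 2*F**2 (X(F) = (F**2 + F**2) - 8 = 2*F**2 - 8 = -8 + 2*F**2)
(V(X(7 - 17), S) + f(620))/(1545798 + 563231) = ((-6 + 11*(-8 + 2*(7 - 17)**2)) + 620)/(1545798 + 563231) = ((-6 + 11*(-8 + 2*(-10)**2)) + 620)/2109029 = ((-6 + 11*(-8 + 2*100)) + 620)*(1/2109029) = ((-6 + 11*(-8 + 200)) + 620)*(1/2109029) = ((-6 + 11*192) + 620)*(1/2109029) = ((-6 + 2112) + 620)*(1/2109029) = (2106 + 620)*(1/2109029) = 2726*(1/2109029) = 2726/2109029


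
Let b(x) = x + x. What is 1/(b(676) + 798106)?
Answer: 1/799458 ≈ 1.2508e-6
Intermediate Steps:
b(x) = 2*x
1/(b(676) + 798106) = 1/(2*676 + 798106) = 1/(1352 + 798106) = 1/799458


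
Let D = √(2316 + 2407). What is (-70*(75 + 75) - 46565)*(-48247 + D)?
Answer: 2753215055 - 57065*√4723 ≈ 2.7493e+9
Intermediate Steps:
D = √4723 ≈ 68.724
(-70*(75 + 75) - 46565)*(-48247 + D) = (-70*(75 + 75) - 46565)*(-48247 + √4723) = (-70*150 - 46565)*(-48247 + √4723) = (-10500 - 46565)*(-48247 + √4723) = -57065*(-48247 + √4723) = 2753215055 - 57065*√4723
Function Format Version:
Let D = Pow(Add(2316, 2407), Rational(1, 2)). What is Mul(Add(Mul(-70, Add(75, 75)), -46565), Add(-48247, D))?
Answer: Add(2753215055, Mul(-57065, Pow(4723, Rational(1, 2)))) ≈ 2.7493e+9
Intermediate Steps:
D = Pow(4723, Rational(1, 2)) ≈ 68.724
Mul(Add(Mul(-70, Add(75, 75)), -46565), Add(-48247, D)) = Mul(Add(Mul(-70, Add(75, 75)), -46565), Add(-48247, Pow(4723, Rational(1, 2)))) = Mul(Add(Mul(-70, 150), -46565), Add(-48247, Pow(4723, Rational(1, 2)))) = Mul(Add(-10500, -46565), Add(-48247, Pow(4723, Rational(1, 2)))) = Mul(-57065, Add(-48247, Pow(4723, Rational(1, 2)))) = Add(2753215055, Mul(-57065, Pow(4723, Rational(1, 2))))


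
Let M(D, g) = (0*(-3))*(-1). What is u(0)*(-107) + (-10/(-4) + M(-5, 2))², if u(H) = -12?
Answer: 5161/4 ≈ 1290.3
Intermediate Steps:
M(D, g) = 0 (M(D, g) = 0*(-1) = 0)
u(0)*(-107) + (-10/(-4) + M(-5, 2))² = -12*(-107) + (-10/(-4) + 0)² = 1284 + (-10*(-¼) + 0)² = 1284 + (5/2 + 0)² = 1284 + (5/2)² = 1284 + 25/4 = 5161/4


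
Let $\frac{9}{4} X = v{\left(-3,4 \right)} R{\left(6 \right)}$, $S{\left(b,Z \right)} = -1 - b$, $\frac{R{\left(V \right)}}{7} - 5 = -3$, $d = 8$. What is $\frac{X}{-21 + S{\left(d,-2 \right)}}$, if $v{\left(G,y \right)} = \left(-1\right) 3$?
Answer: $\frac{28}{45} \approx 0.62222$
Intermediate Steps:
$R{\left(V \right)} = 14$ ($R{\left(V \right)} = 35 + 7 \left(-3\right) = 35 - 21 = 14$)
$v{\left(G,y \right)} = -3$
$X = - \frac{56}{3}$ ($X = \frac{4 \left(\left(-3\right) 14\right)}{9} = \frac{4}{9} \left(-42\right) = - \frac{56}{3} \approx -18.667$)
$\frac{X}{-21 + S{\left(d,-2 \right)}} = - \frac{56}{3 \left(-21 - 9\right)} = - \frac{56}{3 \left(-30\right)} = \left(- \frac{56}{3}\right) \left(- \frac{1}{30}\right) = \frac{28}{45}$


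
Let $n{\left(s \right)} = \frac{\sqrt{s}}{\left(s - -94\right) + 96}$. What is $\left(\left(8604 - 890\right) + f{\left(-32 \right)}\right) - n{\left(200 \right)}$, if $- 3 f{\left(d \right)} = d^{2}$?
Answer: $\frac{22118}{3} - \frac{\sqrt{2}}{39} \approx 7372.6$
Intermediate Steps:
$f{\left(d \right)} = - \frac{d^{2}}{3}$
$n{\left(s \right)} = \frac{\sqrt{s}}{190 + s}$ ($n{\left(s \right)} = \frac{\sqrt{s}}{\left(s + 94\right) + 96} = \frac{\sqrt{s}}{\left(94 + s\right) + 96} = \frac{\sqrt{s}}{190 + s}$)
$\left(\left(8604 - 890\right) + f{\left(-32 \right)}\right) - n{\left(200 \right)} = \left(\left(8604 - 890\right) - \frac{\left(-32\right)^{2}}{3}\right) - \frac{\sqrt{200}}{190 + 200} = \left(7714 - \frac{1024}{3}\right) - \frac{10 \sqrt{2}}{390} = \left(7714 - \frac{1024}{3}\right) - 10 \sqrt{2} \cdot \frac{1}{390} = \frac{22118}{3} - \frac{\sqrt{2}}{39}$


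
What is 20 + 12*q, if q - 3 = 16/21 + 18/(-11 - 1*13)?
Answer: 393/7 ≈ 56.143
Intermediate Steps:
q = 253/84 (q = 3 + (16/21 + 18/(-11 - 1*13)) = 3 + (16*(1/21) + 18/(-11 - 13)) = 3 + (16/21 + 18/(-24)) = 3 + (16/21 + 18*(-1/24)) = 3 + (16/21 - ¾) = 3 + 1/84 = 253/84 ≈ 3.0119)
20 + 12*q = 20 + 12*(253/84) = 20 + 253/7 = 393/7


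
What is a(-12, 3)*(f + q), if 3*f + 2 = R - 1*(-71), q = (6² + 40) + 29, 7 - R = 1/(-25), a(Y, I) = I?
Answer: 9776/25 ≈ 391.04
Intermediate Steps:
R = 176/25 (R = 7 - 1/(-25) = 7 - (-1)/25 = 7 - 1*(-1/25) = 7 + 1/25 = 176/25 ≈ 7.0400)
q = 105 (q = (36 + 40) + 29 = 76 + 29 = 105)
f = 1901/75 (f = -⅔ + (176/25 - 1*(-71))/3 = -⅔ + (176/25 + 71)/3 = -⅔ + (⅓)*(1951/25) = -⅔ + 1951/75 = 1901/75 ≈ 25.347)
a(-12, 3)*(f + q) = 3*(1901/75 + 105) = 3*(9776/75) = 9776/25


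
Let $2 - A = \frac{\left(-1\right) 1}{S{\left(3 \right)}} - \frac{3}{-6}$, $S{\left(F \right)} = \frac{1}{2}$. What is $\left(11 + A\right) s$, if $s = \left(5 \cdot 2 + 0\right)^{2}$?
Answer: $1450$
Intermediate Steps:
$S{\left(F \right)} = \frac{1}{2}$
$A = \frac{7}{2}$ ($A = 2 - \left(\left(-1\right) 1 \frac{1}{\frac{1}{2}} - \frac{3}{-6}\right) = 2 - \left(\left(-1\right) 2 - - \frac{1}{2}\right) = 2 - \left(-2 + \frac{1}{2}\right) = 2 - - \frac{3}{2} = 2 + \frac{3}{2} = \frac{7}{2} \approx 3.5$)
$s = 100$ ($s = \left(10 + 0\right)^{2} = 10^{2} = 100$)
$\left(11 + A\right) s = \left(11 + \frac{7}{2}\right) 100 = \frac{29}{2} \cdot 100 = 1450$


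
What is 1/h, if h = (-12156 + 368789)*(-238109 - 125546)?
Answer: -1/129691373615 ≈ -7.7106e-12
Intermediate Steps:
h = -129691373615 (h = 356633*(-363655) = -129691373615)
1/h = 1/(-129691373615) = -1/129691373615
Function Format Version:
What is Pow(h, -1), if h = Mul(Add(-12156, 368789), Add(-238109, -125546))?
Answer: Rational(-1, 129691373615) ≈ -7.7106e-12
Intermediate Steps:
h = -129691373615 (h = Mul(356633, -363655) = -129691373615)
Pow(h, -1) = Pow(-129691373615, -1) = Rational(-1, 129691373615)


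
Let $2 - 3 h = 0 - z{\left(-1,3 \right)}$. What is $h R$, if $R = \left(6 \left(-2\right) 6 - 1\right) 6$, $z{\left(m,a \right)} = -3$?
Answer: $146$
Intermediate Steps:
$h = - \frac{1}{3}$ ($h = \frac{2}{3} - \frac{0 - -3}{3} = \frac{2}{3} - \frac{0 + 3}{3} = \frac{2}{3} - 1 = - \frac{1}{3} \approx -0.33333$)
$R = -438$ ($R = \left(\left(-12\right) 6 - 1\right) 6 = \left(-72 - 1\right) 6 = \left(-73\right) 6 = -438$)
$h R = \left(- \frac{1}{3}\right) \left(-438\right) = 146$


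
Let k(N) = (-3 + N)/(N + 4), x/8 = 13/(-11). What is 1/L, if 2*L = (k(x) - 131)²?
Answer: 7200/59644729 ≈ 0.00012071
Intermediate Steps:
x = -104/11 (x = 8*(13/(-11)) = 8*(13*(-1/11)) = 8*(-13/11) = -104/11 ≈ -9.4545)
k(N) = (-3 + N)/(4 + N)
L = 59644729/7200 (L = ((-3 - 104/11)/(4 - 104/11) - 131)²/2 = (-137/11/(-60/11) - 131)²/2 = (-11/60*(-137/11) - 131)²/2 = (137/60 - 131)²/2 = (-7723/60)²/2 = (½)*(59644729/3600) = 59644729/7200 ≈ 8284.0)
1/L = 1/(59644729/7200) = 7200/59644729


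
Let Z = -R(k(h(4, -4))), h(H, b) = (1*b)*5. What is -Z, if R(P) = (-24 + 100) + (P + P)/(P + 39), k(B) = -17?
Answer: 819/11 ≈ 74.455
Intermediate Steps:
h(H, b) = 5*b (h(H, b) = b*5 = 5*b)
R(P) = 76 + 2*P/(39 + P) (R(P) = 76 + (2*P)/(39 + P) = 76 + 2*P/(39 + P))
Z = -819/11 (Z = -78*(38 - 17)/(39 - 17) = -78*21/22 = -1*819/11 = -819/11 ≈ -74.455)
-Z = -1*(-819/11) = 819/11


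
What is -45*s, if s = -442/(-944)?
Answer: -9945/472 ≈ -21.070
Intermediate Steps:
s = 221/472 (s = -442*(-1/944) = 221/472 ≈ 0.46822)
-45*s = -45*221/472 = -9945/472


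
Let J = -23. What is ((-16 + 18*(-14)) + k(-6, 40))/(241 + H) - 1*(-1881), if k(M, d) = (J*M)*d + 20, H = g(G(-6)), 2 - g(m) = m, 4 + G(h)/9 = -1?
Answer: 68375/36 ≈ 1899.3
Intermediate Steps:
G(h) = -45 (G(h) = -36 + 9*(-1) = -36 - 9 = -45)
g(m) = 2 - m
H = 47 (H = 2 - 1*(-45) = 2 + 45 = 47)
k(M, d) = 20 - 23*M*d (k(M, d) = (-23*M)*d + 20 = -23*M*d + 20 = 20 - 23*M*d)
((-16 + 18*(-14)) + k(-6, 40))/(241 + H) - 1*(-1881) = ((-16 + 18*(-14)) + (20 - 23*(-6)*40))/(241 + 47) - 1*(-1881) = ((-16 - 252) + (20 + 5520))/288 + 1881 = (-268 + 5540)*(1/288) + 1881 = 5272*(1/288) + 1881 = 659/36 + 1881 = 68375/36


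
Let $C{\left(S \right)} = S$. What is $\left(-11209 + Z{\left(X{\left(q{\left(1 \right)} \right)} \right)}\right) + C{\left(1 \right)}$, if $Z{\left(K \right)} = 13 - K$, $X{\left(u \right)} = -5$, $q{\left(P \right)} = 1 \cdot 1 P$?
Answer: $-11190$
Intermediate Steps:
$q{\left(P \right)} = P$ ($q{\left(P \right)} = 1 P = P$)
$\left(-11209 + Z{\left(X{\left(q{\left(1 \right)} \right)} \right)}\right) + C{\left(1 \right)} = \left(-11209 + \left(13 - -5\right)\right) + 1 = \left(-11209 + \left(13 + 5\right)\right) + 1 = \left(-11209 + 18\right) + 1 = -11191 + 1 = -11190$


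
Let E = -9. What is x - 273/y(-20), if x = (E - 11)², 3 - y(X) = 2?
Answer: 127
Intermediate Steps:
y(X) = 1 (y(X) = 3 - 1*2 = 3 - 2 = 1)
x = 400 (x = (-9 - 11)² = (-20)² = 400)
x - 273/y(-20) = 400 - 273/1 = 400 - 273 = 127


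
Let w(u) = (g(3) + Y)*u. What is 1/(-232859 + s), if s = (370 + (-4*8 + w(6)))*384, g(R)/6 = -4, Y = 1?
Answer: -1/156059 ≈ -6.4078e-6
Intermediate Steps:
g(R) = -24 (g(R) = 6*(-4) = -24)
w(u) = -23*u (w(u) = (-24 + 1)*u = -23*u)
s = 76800 (s = (370 + (-4*8 - 23*6))*384 = (370 + (-32 - 138))*384 = (370 - 170)*384 = 200*384 = 76800)
1/(-232859 + s) = 1/(-232859 + 76800) = 1/(-156059) = -1/156059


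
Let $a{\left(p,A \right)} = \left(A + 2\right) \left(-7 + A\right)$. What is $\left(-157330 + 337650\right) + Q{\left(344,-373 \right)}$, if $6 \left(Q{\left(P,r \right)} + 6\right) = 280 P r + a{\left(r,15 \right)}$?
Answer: $- \frac{17422670}{3} \approx -5.8076 \cdot 10^{6}$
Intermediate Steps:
$a{\left(p,A \right)} = \left(-7 + A\right) \left(2 + A\right)$ ($a{\left(p,A \right)} = \left(2 + A\right) \left(-7 + A\right) = \left(-7 + A\right) \left(2 + A\right)$)
$Q{\left(P,r \right)} = \frac{50}{3} + \frac{140 P r}{3}$ ($Q{\left(P,r \right)} = -6 + \frac{280 P r - \left(89 - 225\right)}{6} = -6 + \frac{280 P r - -136}{6} = -6 + \frac{280 P r + 136}{6} = -6 + \frac{136 + 280 P r}{6} = -6 + \left(\frac{68}{3} + \frac{140 P r}{3}\right) = \frac{50}{3} + \frac{140 P r}{3}$)
$\left(-157330 + 337650\right) + Q{\left(344,-373 \right)} = \left(-157330 + 337650\right) + \left(\frac{50}{3} + \frac{140}{3} \cdot 344 \left(-373\right)\right) = 180320 + \left(\frac{50}{3} - \frac{17963680}{3}\right) = 180320 - \frac{17963630}{3} = - \frac{17422670}{3}$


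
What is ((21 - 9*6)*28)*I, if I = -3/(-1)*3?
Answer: -8316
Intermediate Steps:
I = 9 (I = -3*(-1)*3 = 3*3 = 9)
((21 - 9*6)*28)*I = ((21 - 9*6)*28)*9 = ((21 - 54)*28)*9 = -33*28*9 = -924*9 = -8316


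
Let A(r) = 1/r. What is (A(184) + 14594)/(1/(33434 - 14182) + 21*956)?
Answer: 12924334461/17779145038 ≈ 0.72694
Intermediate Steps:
(A(184) + 14594)/(1/(33434 - 14182) + 21*956) = (1/184 + 14594)/(1/(33434 - 14182) + 21*956) = (1/184 + 14594)/(1/19252 + 20076) = 2685297/(184*(1/19252 + 20076)) = 2685297/(184*(386503153/19252)) = (2685297/184)*(19252/386503153) = 12924334461/17779145038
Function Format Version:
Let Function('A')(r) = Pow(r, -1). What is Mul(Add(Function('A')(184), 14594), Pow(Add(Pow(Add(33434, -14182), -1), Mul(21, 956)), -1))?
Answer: Rational(12924334461, 17779145038) ≈ 0.72694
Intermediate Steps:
Mul(Add(Function('A')(184), 14594), Pow(Add(Pow(Add(33434, -14182), -1), Mul(21, 956)), -1)) = Mul(Add(Pow(184, -1), 14594), Pow(Add(Pow(Add(33434, -14182), -1), Mul(21, 956)), -1)) = Mul(Add(Rational(1, 184), 14594), Pow(Add(Pow(19252, -1), 20076), -1)) = Mul(Rational(2685297, 184), Pow(Add(Rational(1, 19252), 20076), -1)) = Mul(Rational(2685297, 184), Pow(Rational(386503153, 19252), -1)) = Mul(Rational(2685297, 184), Rational(19252, 386503153)) = Rational(12924334461, 17779145038)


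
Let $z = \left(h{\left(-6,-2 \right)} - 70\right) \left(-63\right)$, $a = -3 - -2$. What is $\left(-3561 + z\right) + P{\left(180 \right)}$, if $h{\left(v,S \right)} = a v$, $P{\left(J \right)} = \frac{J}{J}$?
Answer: $472$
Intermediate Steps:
$P{\left(J \right)} = 1$
$a = -1$ ($a = -3 + 2 = -1$)
$h{\left(v,S \right)} = - v$
$z = 4032$ ($z = \left(\left(-1\right) \left(-6\right) - 70\right) \left(-63\right) = \left(6 - 70\right) \left(-63\right) = \left(-64\right) \left(-63\right) = 4032$)
$\left(-3561 + z\right) + P{\left(180 \right)} = \left(-3561 + 4032\right) + 1 = 471 + 1 = 472$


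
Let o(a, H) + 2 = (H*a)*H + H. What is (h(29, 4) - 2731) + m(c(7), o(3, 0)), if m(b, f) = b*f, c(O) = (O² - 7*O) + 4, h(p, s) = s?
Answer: -2735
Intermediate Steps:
o(a, H) = -2 + H + a*H² (o(a, H) = -2 + ((H*a)*H + H) = -2 + (a*H² + H) = -2 + (H + a*H²) = -2 + H + a*H²)
c(O) = 4 + O² - 7*O
(h(29, 4) - 2731) + m(c(7), o(3, 0)) = (4 - 2731) + (4 + 7² - 7*7)*(-2 + 0 + 3*0²) = -2727 + (4 + 49 - 49)*(-2 + 0 + 3*0) = -2727 + 4*(-2 + 0 + 0) = -2727 + 4*(-2) = -2727 - 8 = -2735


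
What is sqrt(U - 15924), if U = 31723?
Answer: sqrt(15799) ≈ 125.69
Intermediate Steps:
sqrt(U - 15924) = sqrt(31723 - 15924) = sqrt(15799)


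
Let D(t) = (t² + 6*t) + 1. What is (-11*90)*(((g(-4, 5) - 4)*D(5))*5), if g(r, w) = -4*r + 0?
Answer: -3326400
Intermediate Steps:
g(r, w) = -4*r
D(t) = 1 + t² + 6*t
(-11*90)*(((g(-4, 5) - 4)*D(5))*5) = (-11*90)*(((-4*(-4) - 4)*(1 + 5² + 6*5))*5) = -990*(16 - 4)*(1 + 25 + 30)*5 = -990*12*56*5 = -665280*5 = -990*3360 = -3326400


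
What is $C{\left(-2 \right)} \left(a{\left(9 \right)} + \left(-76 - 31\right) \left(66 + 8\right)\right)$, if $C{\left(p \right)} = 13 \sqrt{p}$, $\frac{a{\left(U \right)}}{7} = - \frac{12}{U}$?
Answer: $- \frac{309166 i \sqrt{2}}{3} \approx - 1.4574 \cdot 10^{5} i$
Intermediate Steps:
$a{\left(U \right)} = - \frac{84}{U}$ ($a{\left(U \right)} = 7 \left(- \frac{12}{U}\right) = - \frac{84}{U}$)
$C{\left(-2 \right)} \left(a{\left(9 \right)} + \left(-76 - 31\right) \left(66 + 8\right)\right) = 13 \sqrt{-2} \left(- \frac{84}{9} + \left(-76 - 31\right) \left(66 + 8\right)\right) = 13 i \sqrt{2} \left(\left(-84\right) \frac{1}{9} - 7918\right) = 13 i \sqrt{2} \left(- \frac{28}{3} - 7918\right) = 13 i \sqrt{2} \left(- \frac{23782}{3}\right) = - \frac{309166 i \sqrt{2}}{3}$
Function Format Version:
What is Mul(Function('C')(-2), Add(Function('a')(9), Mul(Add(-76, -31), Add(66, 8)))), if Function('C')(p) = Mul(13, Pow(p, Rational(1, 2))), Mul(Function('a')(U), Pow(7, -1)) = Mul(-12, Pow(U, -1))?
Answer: Mul(Rational(-309166, 3), I, Pow(2, Rational(1, 2))) ≈ Mul(-1.4574e+5, I)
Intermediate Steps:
Function('a')(U) = Mul(-84, Pow(U, -1)) (Function('a')(U) = Mul(7, Mul(-12, Pow(U, -1))) = Mul(-84, Pow(U, -1)))
Mul(Function('C')(-2), Add(Function('a')(9), Mul(Add(-76, -31), Add(66, 8)))) = Mul(Mul(13, Pow(-2, Rational(1, 2))), Add(Mul(-84, Pow(9, -1)), Mul(Add(-76, -31), Add(66, 8)))) = Mul(Mul(13, Mul(I, Pow(2, Rational(1, 2)))), Add(Mul(-84, Rational(1, 9)), Mul(-107, 74))) = Mul(Mul(13, I, Pow(2, Rational(1, 2))), Add(Rational(-28, 3), -7918)) = Mul(Mul(13, I, Pow(2, Rational(1, 2))), Rational(-23782, 3)) = Mul(Rational(-309166, 3), I, Pow(2, Rational(1, 2)))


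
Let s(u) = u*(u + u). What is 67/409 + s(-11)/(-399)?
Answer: -72245/163191 ≈ -0.44270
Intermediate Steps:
s(u) = 2*u**2 (s(u) = u*(2*u) = 2*u**2)
67/409 + s(-11)/(-399) = 67/409 + (2*(-11)**2)/(-399) = 67*(1/409) + (2*121)*(-1/399) = 67/409 + 242*(-1/399) = 67/409 - 242/399 = -72245/163191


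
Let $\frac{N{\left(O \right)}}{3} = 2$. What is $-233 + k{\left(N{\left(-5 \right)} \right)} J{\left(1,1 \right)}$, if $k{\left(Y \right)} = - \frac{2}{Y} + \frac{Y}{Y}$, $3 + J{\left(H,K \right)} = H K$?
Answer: $- \frac{703}{3} \approx -234.33$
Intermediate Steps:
$J{\left(H,K \right)} = -3 + H K$
$N{\left(O \right)} = 6$ ($N{\left(O \right)} = 3 \cdot 2 = 6$)
$k{\left(Y \right)} = 1 - \frac{2}{Y}$ ($k{\left(Y \right)} = - \frac{2}{Y} + 1 = 1 - \frac{2}{Y}$)
$-233 + k{\left(N{\left(-5 \right)} \right)} J{\left(1,1 \right)} = -233 + \frac{-2 + 6}{6} \left(-3 + 1 \cdot 1\right) = -233 + \frac{1}{6} \cdot 4 \left(-3 + 1\right) = -233 + \frac{2}{3} \left(-2\right) = -233 - \frac{4}{3} = - \frac{703}{3}$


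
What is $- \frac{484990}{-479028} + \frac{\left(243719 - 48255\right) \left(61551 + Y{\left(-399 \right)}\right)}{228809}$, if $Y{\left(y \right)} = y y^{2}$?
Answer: $- \frac{38583765663257389}{711726738} \approx -5.4211 \cdot 10^{7}$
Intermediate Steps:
$Y{\left(y \right)} = y^{3}$
$- \frac{484990}{-479028} + \frac{\left(243719 - 48255\right) \left(61551 + Y{\left(-399 \right)}\right)}{228809} = - \frac{484990}{-479028} + \frac{\left(243719 - 48255\right) \left(61551 + \left(-399\right)^{3}\right)}{228809} = \left(-484990\right) \left(- \frac{1}{479028}\right) + 195464 \left(61551 - 63521199\right) \frac{1}{228809} = \frac{22045}{21774} + 195464 \left(-63459648\right) \frac{1}{228809} = \frac{22045}{21774} - \frac{1772010948096}{32687} = - \frac{38583765663257389}{711726738}$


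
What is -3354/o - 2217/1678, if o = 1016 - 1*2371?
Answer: 2623977/2273690 ≈ 1.1541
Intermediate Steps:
o = -1355 (o = 1016 - 2371 = -1355)
-3354/o - 2217/1678 = -3354/(-1355) - 2217/1678 = -3354*(-1/1355) - 2217*1/1678 = 3354/1355 - 2217/1678 = 2623977/2273690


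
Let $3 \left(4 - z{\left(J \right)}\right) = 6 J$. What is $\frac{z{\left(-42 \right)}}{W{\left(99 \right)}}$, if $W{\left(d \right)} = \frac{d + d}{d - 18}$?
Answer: $36$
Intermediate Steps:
$z{\left(J \right)} = 4 - 2 J$ ($z{\left(J \right)} = 4 - \frac{6 J}{3} = 4 - 2 J$)
$W{\left(d \right)} = \frac{2 d}{-18 + d}$
$\frac{z{\left(-42 \right)}}{W{\left(99 \right)}} = \frac{4 - -84}{2 \cdot 99 \frac{1}{-18 + 99}} = \frac{4 + 84}{2 \cdot 99 \cdot \frac{1}{81}} = \frac{88}{2 \cdot 99 \cdot \frac{1}{81}} = \frac{88}{\frac{22}{9}} = 88 \cdot \frac{9}{22} = 36$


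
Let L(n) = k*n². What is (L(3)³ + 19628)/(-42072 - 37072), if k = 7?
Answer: -269675/79144 ≈ -3.4074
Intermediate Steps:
L(n) = 7*n²
(L(3)³ + 19628)/(-42072 - 37072) = ((7*3²)³ + 19628)/(-42072 - 37072) = ((7*9)³ + 19628)/(-79144) = (63³ + 19628)*(-1/79144) = (250047 + 19628)*(-1/79144) = 269675*(-1/79144) = -269675/79144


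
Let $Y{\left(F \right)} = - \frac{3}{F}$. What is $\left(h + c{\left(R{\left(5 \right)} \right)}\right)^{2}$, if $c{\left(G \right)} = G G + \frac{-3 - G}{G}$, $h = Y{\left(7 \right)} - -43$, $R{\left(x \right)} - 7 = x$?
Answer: $\frac{26925721}{784} \approx 34344.0$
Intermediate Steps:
$R{\left(x \right)} = 7 + x$
$h = \frac{298}{7}$ ($h = - \frac{3}{7} - -43 = \left(-3\right) \frac{1}{7} + 43 = - \frac{3}{7} + 43 = \frac{298}{7} \approx 42.571$)
$c{\left(G \right)} = G^{2} + \frac{-3 - G}{G}$
$\left(h + c{\left(R{\left(5 \right)} \right)}\right)^{2} = \left(\frac{298}{7} + \frac{-3 + \left(7 + 5\right)^{3} - \left(7 + 5\right)}{7 + 5}\right)^{2} = \left(\frac{298}{7} + \frac{-3 + 12^{3} - 12}{12}\right)^{2} = \left(\frac{298}{7} + \frac{-3 + 1728 - 12}{12}\right)^{2} = \left(\frac{298}{7} + \frac{1}{12} \cdot 1713\right)^{2} = \left(\frac{298}{7} + \frac{571}{4}\right)^{2} = \left(\frac{5189}{28}\right)^{2} = \frac{26925721}{784}$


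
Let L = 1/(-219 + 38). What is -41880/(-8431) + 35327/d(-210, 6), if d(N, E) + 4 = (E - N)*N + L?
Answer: 289962473203/69225971435 ≈ 4.1886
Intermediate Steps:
L = -1/181 (L = 1/(-181) = -1/181 ≈ -0.0055249)
d(N, E) = -725/181 + N*(E - N) (d(N, E) = -4 + ((E - N)*N - 1/181) = -4 + (N*(E - N) - 1/181) = -4 + (-1/181 + N*(E - N)) = -725/181 + N*(E - N))
-41880/(-8431) + 35327/d(-210, 6) = -41880/(-8431) + 35327/(-725/181 - 1*(-210)² + 6*(-210)) = -41880*(-1/8431) + 35327/(-725/181 - 1*44100 - 1260) = 41880/8431 + 35327/(-725/181 - 44100 - 1260) = 41880/8431 + 35327/(-8210885/181) = 41880/8431 + 35327*(-181/8210885) = 41880/8431 - 6394187/8210885 = 289962473203/69225971435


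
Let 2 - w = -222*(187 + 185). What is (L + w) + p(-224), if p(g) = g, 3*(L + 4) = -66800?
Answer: 180274/3 ≈ 60091.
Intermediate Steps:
L = -66812/3 (L = -4 + (⅓)*(-66800) = -4 - 66800/3 = -66812/3 ≈ -22271.)
w = 82586 (w = 2 - (-222)*(187 + 185) = 2 - (-222)*372 = 2 - 1*(-82584) = 2 + 82584 = 82586)
(L + w) + p(-224) = (-66812/3 + 82586) - 224 = 180946/3 - 224 = 180274/3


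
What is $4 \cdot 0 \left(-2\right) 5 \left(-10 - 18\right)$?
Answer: $0$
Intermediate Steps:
$4 \cdot 0 \left(-2\right) 5 \left(-10 - 18\right) = 4 \cdot 0 \cdot 5 \left(-28\right) = 4 \cdot 0 \left(-28\right) = 0 \left(-28\right) = 0$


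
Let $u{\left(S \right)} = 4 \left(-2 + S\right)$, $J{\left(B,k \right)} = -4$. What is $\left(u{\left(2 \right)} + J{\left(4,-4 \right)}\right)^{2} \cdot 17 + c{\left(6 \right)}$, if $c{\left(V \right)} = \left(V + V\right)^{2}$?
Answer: $416$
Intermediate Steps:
$c{\left(V \right)} = 4 V^{2}$ ($c{\left(V \right)} = \left(2 V\right)^{2} = 4 V^{2}$)
$u{\left(S \right)} = -8 + 4 S$
$\left(u{\left(2 \right)} + J{\left(4,-4 \right)}\right)^{2} \cdot 17 + c{\left(6 \right)} = \left(\left(-8 + 4 \cdot 2\right) - 4\right)^{2} \cdot 17 + 4 \cdot 6^{2} = \left(\left(-8 + 8\right) - 4\right)^{2} \cdot 17 + 4 \cdot 36 = \left(0 - 4\right)^{2} \cdot 17 + 144 = \left(-4\right)^{2} \cdot 17 + 144 = 16 \cdot 17 + 144 = 272 + 144 = 416$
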